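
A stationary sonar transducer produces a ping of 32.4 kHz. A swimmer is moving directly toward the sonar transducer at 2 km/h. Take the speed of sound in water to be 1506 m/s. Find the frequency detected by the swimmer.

2 km/h = 0.5556 m/s.
Only the observer moves, toward the source, so f' = f · (v + v_o)/v.
f' = 32.4 × (1506 + 0.5556)/1506 = 32.4 × 1506.6/1506 ≈ 32.4 kHz.

32.4 kHz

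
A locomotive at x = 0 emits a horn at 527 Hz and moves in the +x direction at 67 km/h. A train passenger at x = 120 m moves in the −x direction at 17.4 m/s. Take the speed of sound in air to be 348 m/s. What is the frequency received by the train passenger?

585 Hz

67 km/h = 18.61 m/s.
The observer lies on the +x side, so the source is heading toward the observer and the observer is heading toward the source.
Both move, so f' = f · (v + v_o)/(v − v_s).
f' = 527 × (348 + 17.4)/(348 − 18.61) = 527 × 365.4/329.39 ≈ 585 Hz.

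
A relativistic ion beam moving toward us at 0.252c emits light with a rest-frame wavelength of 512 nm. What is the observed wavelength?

Relativistic Doppler for wavelength: λ' = λ₀ · √((1 − β)/(1 + β)).
λ' = 512 × √(0.7480/1.2520) = 512 × 0.77295 ≈ 395.7 nm.

395.7 nm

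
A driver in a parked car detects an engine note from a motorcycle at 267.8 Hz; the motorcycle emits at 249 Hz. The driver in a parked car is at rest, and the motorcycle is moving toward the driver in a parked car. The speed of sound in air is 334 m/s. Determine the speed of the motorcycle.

f' = f · v/(v − v_s) ⇒ v_s = v · |1 − f/f'|.
v_s = 334 × |1 − 249/267.8| = 334 × 0.0702 ≈ 23.4 m/s.

23.4 m/s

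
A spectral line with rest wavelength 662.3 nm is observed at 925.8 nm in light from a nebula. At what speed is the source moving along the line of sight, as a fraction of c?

0.323

λ'/λ₀ = 1.3979 > 1 (redshift), so the source is receding.
λ'/λ₀ = √((1 + β)/(1 − β)) for a receding source ⇒ β = (r² − 1)/(r² + 1) with r = λ'/λ₀.
β = (1.9540 − 1)/(1.9540 + 1) ≈ 0.323.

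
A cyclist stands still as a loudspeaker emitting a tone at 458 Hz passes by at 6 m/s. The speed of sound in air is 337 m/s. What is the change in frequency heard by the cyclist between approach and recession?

16.3 Hz

Approaching: f₁ = f · v/(v − v_s) = 458 × 337/331 ≈ 466.3 Hz.
Receding: f₂ = f · v/(v + v_s) = 458 × 337/343 ≈ 450.0 Hz.
Drop: f₁ − f₂ = 2f·v·v_s/(v² − v_s²) = 2 × 458 × 337 × 6/(337² − 6²) ≈ 16.3 Hz.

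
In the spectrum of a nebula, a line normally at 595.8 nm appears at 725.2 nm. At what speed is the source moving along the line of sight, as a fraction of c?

0.194c

λ'/λ₀ = 1.2172 > 1 (redshift), so the source is receding.
λ'/λ₀ = √((1 + β)/(1 − β)) for a receding source ⇒ β = (r² − 1)/(r² + 1) with r = λ'/λ₀.
β = (1.4815 − 1)/(1.4815 + 1) ≈ 0.194.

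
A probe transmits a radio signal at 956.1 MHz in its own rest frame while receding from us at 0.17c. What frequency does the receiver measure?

Relativistic Doppler for frequency: f' = f₀ · √((1 − β)/(1 + β)).
f' = 956.1 × √(0.8300/1.1700) = 956.1 × 0.84226 ≈ 805.3 MHz.

805.3 MHz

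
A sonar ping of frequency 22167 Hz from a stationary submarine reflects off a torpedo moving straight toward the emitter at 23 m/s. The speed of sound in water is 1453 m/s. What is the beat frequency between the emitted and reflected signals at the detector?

713 Hz

The torpedo first receives the wave as a moving observer: f₁ = f₀ · (v + u)/v = 22167 × (1453 + 23)/1453 ≈ 22518 Hz.
On reflection it acts as a source moving toward the stationary detector: f₂ = f₁ · v/(v − u) = 22518 × 1453/1430 ≈ 22880 Hz.
Equivalently f₂ = f₀ · (v + u)/(v − u).
Beat frequency: |f₂ − f₀| = 2u·f₀/(v − u) = 2 × 23 × 22167/1430 ≈ 713 Hz.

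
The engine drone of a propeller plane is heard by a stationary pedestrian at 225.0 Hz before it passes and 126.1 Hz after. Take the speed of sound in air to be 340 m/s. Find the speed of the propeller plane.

f₁/f₂ = (v + v_s)/(v − v_s), so v_s = v · (f₁ − f₂)/(f₁ + f₂).
v_s = 340 × (225.0 − 126.1)/(225.0 + 126.1) = 340 × 98.9/351.1 ≈ 96 m/s.

96 m/s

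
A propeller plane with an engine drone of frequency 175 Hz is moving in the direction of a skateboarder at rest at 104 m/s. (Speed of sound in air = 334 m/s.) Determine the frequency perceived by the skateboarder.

254 Hz

Moving source, stationary observer: f' = f · v/(v − v_s) since the source is approaching.
f' = 175 × 334/(334 − 104) = 175 × 334/230 ≈ 254 Hz.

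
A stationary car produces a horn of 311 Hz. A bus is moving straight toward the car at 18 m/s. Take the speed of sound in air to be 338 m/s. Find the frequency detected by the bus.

Moving observer, stationary source: f' = f · (v + v_o)/v.
f' = 311 × (338 + 18)/338 = 311 × 356/338 ≈ 328 Hz.

328 Hz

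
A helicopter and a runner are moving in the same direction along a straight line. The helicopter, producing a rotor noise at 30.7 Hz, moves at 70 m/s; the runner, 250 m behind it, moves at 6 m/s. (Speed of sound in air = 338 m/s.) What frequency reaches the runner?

25.9 Hz

The runner is behind, so the helicopter is moving away from it while the runner is moving toward the helicopter.
Both move, so f' = f · (v + v_o)/(v + v_s).
f' = 30.7 × (338 + 6)/(338 + 70) = 30.7 × 344/408 ≈ 25.9 Hz.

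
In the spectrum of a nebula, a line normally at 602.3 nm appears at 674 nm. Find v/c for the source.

0.112c

λ'/λ₀ = 1.1190 > 1 (redshift), so the source is receding.
λ'/λ₀ = √((1 + β)/(1 − β)) for a receding source ⇒ β = (r² − 1)/(r² + 1) with r = λ'/λ₀.
β = (1.2523 − 1)/(1.2523 + 1) ≈ 0.112.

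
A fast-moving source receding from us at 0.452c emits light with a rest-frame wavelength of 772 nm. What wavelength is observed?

Relativistic Doppler for wavelength: λ' = λ₀ · √((1 + β)/(1 − β)).
λ' = 772 × √(1.4520/0.5480) = 772 × 1.62777 ≈ 1256.6 nm.

1256.6 nm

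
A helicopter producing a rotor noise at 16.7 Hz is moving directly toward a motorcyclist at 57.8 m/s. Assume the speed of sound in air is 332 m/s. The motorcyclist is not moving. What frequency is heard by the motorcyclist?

20.2 Hz

With the source moving toward a stationary observer, f' = f · v/(v − v_s).
f' = 16.7 × 332/(332 − 57.8) = 16.7 × 332/274.2 ≈ 20.2 Hz.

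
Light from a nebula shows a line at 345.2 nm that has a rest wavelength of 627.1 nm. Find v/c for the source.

0.535

λ'/λ₀ = 0.5505 < 1 (blueshift), so the source is approaching.
λ'/λ₀ = √((1 − β)/(1 + β)) for an approaching source ⇒ β = (1 − r²)/(1 + r²) with r = λ'/λ₀.
β = (1 − 0.3030)/(1 + 0.3030) ≈ 0.535.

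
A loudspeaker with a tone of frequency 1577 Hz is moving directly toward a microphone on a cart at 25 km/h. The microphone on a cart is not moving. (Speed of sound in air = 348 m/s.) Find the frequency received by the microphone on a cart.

1609 Hz

25 km/h = 6.944 m/s.
Moving source, stationary observer: f' = f · v/(v − v_s) since the source is approaching.
f' = 1577 × 348/(348 − 6.944) = 1577 × 348/341.1 ≈ 1609 Hz.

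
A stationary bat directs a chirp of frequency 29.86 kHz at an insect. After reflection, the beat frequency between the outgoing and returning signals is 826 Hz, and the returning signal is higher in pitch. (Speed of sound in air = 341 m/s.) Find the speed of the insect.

Double Doppler shift off a moving reflector: f₂ = f₀ · (v + u)/(v − u) (u > 0 toward emitter).
Returning signal is higher, so f₂ = f₀ + Δf = 29860 + 826 = 30686 Hz.
Rearranging, u = v · (f₂ − f₀)/(f₂ + f₀) = 341 × 826/60546 ≈ 4.7 m/s.
So the insect is moving at 4.7 m/s toward the emitter.

4.7 m/s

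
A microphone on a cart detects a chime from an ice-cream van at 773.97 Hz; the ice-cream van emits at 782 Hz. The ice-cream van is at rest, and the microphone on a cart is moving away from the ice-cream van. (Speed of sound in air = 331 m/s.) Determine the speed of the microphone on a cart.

3.4 m/s

f' = f · (v − v_o)/v ⇒ v_o = v · |f'/f − 1|.
v_o = 331 × |773.97/782 − 1| = 331 × 0.01027 ≈ 3.4 m/s.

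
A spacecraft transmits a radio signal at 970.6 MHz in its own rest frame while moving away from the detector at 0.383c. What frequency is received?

648.3 MHz

Relativistic Doppler for frequency: f' = f₀ · √((1 − β)/(1 + β)).
f' = 970.6 × √(0.6170/1.3830) = 970.6 × 0.66793 ≈ 648.3 MHz.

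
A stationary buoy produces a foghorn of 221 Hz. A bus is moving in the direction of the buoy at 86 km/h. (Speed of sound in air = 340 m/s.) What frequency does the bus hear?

237 Hz

86 km/h = 23.89 m/s.
Only the observer moves, toward the source, so f' = f · (v + v_o)/v.
f' = 221 × (340 + 23.89)/340 = 221 × 363.89/340 ≈ 237 Hz.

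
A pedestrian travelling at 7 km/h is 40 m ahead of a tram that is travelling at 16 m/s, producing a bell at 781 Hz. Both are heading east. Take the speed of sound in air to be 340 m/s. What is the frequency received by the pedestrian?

815 Hz

7 km/h = 1.944 m/s.
The pedestrian is ahead, so the tram is moving toward it while the pedestrian is moving away from the tram.
General Doppler shift: f' = f · (v − v_o)/(v − v_s).
f' = 781 × (340 − 1.944)/(340 − 16) = 781 × 338.06/324 ≈ 815 Hz.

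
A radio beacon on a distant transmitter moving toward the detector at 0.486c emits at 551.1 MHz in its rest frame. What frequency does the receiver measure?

Relativistic Doppler for frequency: f' = f₀ · √((1 + β)/(1 − β)).
f' = 551.1 × √(1.4860/0.5140) = 551.1 × 1.70031 ≈ 937.0 MHz.

937.0 MHz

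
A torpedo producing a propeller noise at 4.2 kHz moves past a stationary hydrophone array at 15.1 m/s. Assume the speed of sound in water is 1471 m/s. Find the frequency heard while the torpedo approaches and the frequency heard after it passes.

4.24 kHz approaching; 4.16 kHz receding

Approaching: f₁ = f · v/(v − v_s) = 4.2 × 1471/1455.9 ≈ 4.24 kHz.
Receding: f₂ = f · v/(v + v_s) = 4.2 × 1471/1486.1 ≈ 4.16 kHz.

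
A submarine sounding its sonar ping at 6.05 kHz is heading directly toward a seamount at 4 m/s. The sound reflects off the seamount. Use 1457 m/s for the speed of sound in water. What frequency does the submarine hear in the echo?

The seamount receives the sound from a moving source: f₁ = f₀ · v/(v − v_e) = 6.05 × 1457/1453 ≈ 6.07 kHz.
On the return leg the submarine is a moving observer: f₂ = f₁ · (v + v_e)/v = 6.07 × 1461/1457 ≈ 6.08 kHz.

6.08 kHz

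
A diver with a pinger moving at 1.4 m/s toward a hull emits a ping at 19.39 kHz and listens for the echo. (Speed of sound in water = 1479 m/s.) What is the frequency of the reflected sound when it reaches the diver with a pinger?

19.43 kHz

The hull receives the sound from a moving source: f₁ = f₀ · v/(v − v_e) = 19.39 × 1479/1477.6 ≈ 19.41 kHz.
On the return leg the diver with a pinger is a moving observer: f₂ = f₁ · (v + v_e)/v = 19.41 × 1480.4/1479 ≈ 19.43 kHz.
Equivalently f₂ = f₀ · (v + v_e)/(v − v_e).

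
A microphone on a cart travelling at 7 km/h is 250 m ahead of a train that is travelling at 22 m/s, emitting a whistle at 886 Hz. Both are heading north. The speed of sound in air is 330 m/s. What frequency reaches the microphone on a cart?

7 km/h = 1.944 m/s.
The microphone on a cart is ahead, so the train is moving toward it while the microphone on a cart is moving away from the train.
With source approaching and observer receding, f' = f · (v − v_o)/(v − v_s).
f' = 886 × (330 − 1.944)/(330 − 22) = 886 × 328.06/308 ≈ 944 Hz.

944 Hz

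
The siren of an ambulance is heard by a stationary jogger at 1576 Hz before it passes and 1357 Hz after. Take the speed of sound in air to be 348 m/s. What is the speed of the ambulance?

26 m/s

f₁/f₂ = (v + v_s)/(v − v_s), so v_s = v · (f₁ − f₂)/(f₁ + f₂).
v_s = 348 × (1576 − 1357)/(1576 + 1357) = 348 × 219/2933 ≈ 26 m/s.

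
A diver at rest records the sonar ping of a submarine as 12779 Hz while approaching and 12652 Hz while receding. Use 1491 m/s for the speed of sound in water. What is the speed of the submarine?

f₁/f₂ = (v + v_s)/(v − v_s), so v_s = v · (f₁ − f₂)/(f₁ + f₂).
v_s = 1491 × (12779 − 12652)/(12779 + 12652) = 1491 × 127/25431 ≈ 7.4 m/s.

7.4 m/s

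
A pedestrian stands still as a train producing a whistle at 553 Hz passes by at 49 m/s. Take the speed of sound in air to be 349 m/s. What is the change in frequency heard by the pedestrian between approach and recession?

Approaching: f₁ = f · v/(v − v_s) = 553 × 349/300 ≈ 643 Hz.
Receding: f₂ = f · v/(v + v_s) = 553 × 349/398 ≈ 485 Hz.
Drop: f₁ − f₂ = 2f·v·v_s/(v² − v_s²) = 2 × 553 × 349 × 49/(349² − 49²) ≈ 158 Hz.

158 Hz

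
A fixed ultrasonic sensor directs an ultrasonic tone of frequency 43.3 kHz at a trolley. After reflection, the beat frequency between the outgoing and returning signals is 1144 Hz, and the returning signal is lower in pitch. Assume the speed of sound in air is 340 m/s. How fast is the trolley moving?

Double Doppler shift off a moving reflector: f₂ = f₀ · (v + u)/(v − u) (u > 0 toward emitter).
Returning signal is lower, so f₂ = f₀ − Δf = 43300 − 1144 = 42156 Hz.
Rearranging, u = v · (f₂ − f₀)/(f₂ + f₀) = 340 × -1144/85456 ≈ -4.6 m/s.
So the trolley is moving at 4.6 m/s away from the emitter.

4.6 m/s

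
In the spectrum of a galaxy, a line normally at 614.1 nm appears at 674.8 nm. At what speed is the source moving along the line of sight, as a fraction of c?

0.094c

λ'/λ₀ = 1.0988 > 1 (redshift), so the source is receding.
λ'/λ₀ = √((1 + β)/(1 − β)) for a receding source ⇒ β = (r² − 1)/(r² + 1) with r = λ'/λ₀.
β = (1.2075 − 1)/(1.2075 + 1) ≈ 0.094.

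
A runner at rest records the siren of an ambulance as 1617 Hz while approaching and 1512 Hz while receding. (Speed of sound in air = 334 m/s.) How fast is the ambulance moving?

f₁/f₂ = (v + v_s)/(v − v_s), so v_s = v · (f₁ − f₂)/(f₁ + f₂).
v_s = 334 × (1617 − 1512)/(1617 + 1512) = 334 × 105/3129 ≈ 11.2 m/s.

11.2 m/s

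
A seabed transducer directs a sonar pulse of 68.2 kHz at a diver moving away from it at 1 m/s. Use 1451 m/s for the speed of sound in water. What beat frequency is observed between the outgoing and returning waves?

The diver first receives the wave as a moving observer: f₁ = f₀ · (v − u)/v = 68.2 × (1451 − 1)/1451 ≈ 68.1530 kHz.
On reflection it acts as a source moving away from the stationary detector: f₂ = f₁ · v/(v + u) = 68.1530 × 1451/1452 ≈ 68.1061 kHz.
Beat frequency (with f₀ = 68200 Hz): |f₂ − f₀| = 2u·f₀/(v + u) = 2 × 1 × 68200/1452 ≈ 94 Hz.

94 Hz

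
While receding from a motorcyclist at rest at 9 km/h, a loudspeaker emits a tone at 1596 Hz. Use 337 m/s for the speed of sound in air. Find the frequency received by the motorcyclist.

1584 Hz

9 km/h = 2.5 m/s.
Moving source, stationary observer: f' = f · v/(v + v_s) since the source is receding.
f' = 1596 × 337/(337 + 2.5) = 1596 × 337/339.5 ≈ 1584 Hz.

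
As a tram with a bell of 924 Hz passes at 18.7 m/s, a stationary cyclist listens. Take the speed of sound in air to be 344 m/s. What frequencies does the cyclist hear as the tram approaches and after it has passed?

977 Hz approaching; 876 Hz receding

Approaching: f₁ = f · v/(v − v_s) = 924 × 344/325.3 ≈ 977 Hz.
Receding: f₂ = f · v/(v + v_s) = 924 × 344/362.7 ≈ 876 Hz.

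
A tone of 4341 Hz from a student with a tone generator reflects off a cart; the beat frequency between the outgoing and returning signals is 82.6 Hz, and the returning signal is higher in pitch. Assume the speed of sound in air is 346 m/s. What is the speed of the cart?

3.3 m/s

Double Doppler shift off a moving reflector: f₂ = f₀ · (v + u)/(v − u) (u > 0 toward emitter).
Returning signal is higher, so f₂ = f₀ + Δf = 4341 + 82.6 = 4423.6 Hz.
Rearranging, u = v · (f₂ − f₀)/(f₂ + f₀) = 346 × 82.6/8764.6 ≈ 3.3 m/s.
So the cart is moving at 3.3 m/s toward the emitter.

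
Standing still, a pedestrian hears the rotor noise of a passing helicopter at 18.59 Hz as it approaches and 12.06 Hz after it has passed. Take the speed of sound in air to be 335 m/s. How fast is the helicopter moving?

71 m/s

f₁/f₂ = (v + v_s)/(v − v_s), so v_s = v · (f₁ − f₂)/(f₁ + f₂).
v_s = 335 × (18.59 − 12.06)/(18.59 + 12.06) = 335 × 6.53/30.65 ≈ 71 m/s.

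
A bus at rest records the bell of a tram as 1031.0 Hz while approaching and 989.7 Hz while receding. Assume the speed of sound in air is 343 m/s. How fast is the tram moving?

f₁/f₂ = (v + v_s)/(v − v_s), so v_s = v · (f₁ − f₂)/(f₁ + f₂).
v_s = 343 × (1031.0 − 989.7)/(1031.0 + 989.7) = 343 × 41.3/2020.7 ≈ 7.0 m/s.

7.0 m/s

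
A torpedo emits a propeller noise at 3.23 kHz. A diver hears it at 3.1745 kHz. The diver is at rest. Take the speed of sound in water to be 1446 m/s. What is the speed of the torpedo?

f' < f, so the torpedo is receding.
f' = f · v/(v + v_s) ⇒ v_s = v · |1 − f/f'|.
v_s = 1446 × |1 − 3.23/3.1745| = 1446 × 0.01748 ≈ 25 m/s.

25 m/s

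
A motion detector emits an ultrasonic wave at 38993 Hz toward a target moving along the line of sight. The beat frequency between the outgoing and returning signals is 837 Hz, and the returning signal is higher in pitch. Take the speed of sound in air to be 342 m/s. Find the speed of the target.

Double Doppler shift off a moving reflector: f₂ = f₀ · (v + u)/(v − u) (u > 0 toward emitter).
Returning signal is higher, so f₂ = f₀ + Δf = 38993 + 837 = 39830 Hz.
Rearranging, u = v · (f₂ − f₀)/(f₂ + f₀) = 342 × 837/78823 ≈ 3.6 m/s.
So the target is moving at 3.6 m/s toward the emitter.

3.6 m/s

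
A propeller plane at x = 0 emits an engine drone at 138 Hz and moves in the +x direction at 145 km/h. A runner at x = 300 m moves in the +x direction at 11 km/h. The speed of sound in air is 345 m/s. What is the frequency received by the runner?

155 Hz

145 km/h = 40.28 m/s; 11 km/h = 3.056 m/s.
The observer lies on the +x side, so the source is heading toward the observer and the observer is heading away from the source.
Both move, so f' = f · (v − v_o)/(v − v_s).
f' = 138 × (345 − 3.056)/(345 − 40.28) = 138 × 341.94/304.72 ≈ 155 Hz.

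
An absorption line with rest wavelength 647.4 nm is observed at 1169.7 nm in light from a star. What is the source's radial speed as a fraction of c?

0.531c

λ'/λ₀ = 1.8068 > 1 (redshift), so the source is receding.
λ'/λ₀ = √((1 + β)/(1 − β)) for a receding source ⇒ β = (r² − 1)/(r² + 1) with r = λ'/λ₀.
β = (3.2644 − 1)/(3.2644 + 1) ≈ 0.531.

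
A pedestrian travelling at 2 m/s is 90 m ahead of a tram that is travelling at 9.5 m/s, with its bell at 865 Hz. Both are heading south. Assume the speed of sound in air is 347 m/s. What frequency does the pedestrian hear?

The pedestrian is ahead, so the tram is moving toward it while the pedestrian is moving away from the tram.
Both move, so f' = f · (v − v_o)/(v − v_s).
f' = 865 × (347 − 2)/(347 − 9.5) = 865 × 345/337.5 ≈ 884 Hz.

884 Hz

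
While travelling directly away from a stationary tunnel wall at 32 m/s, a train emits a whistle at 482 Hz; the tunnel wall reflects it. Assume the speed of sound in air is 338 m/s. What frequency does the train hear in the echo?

399 Hz

The tunnel wall receives the sound from a moving source: f₁ = f₀ · v/(v + v_e) = 482 × 338/370 ≈ 440 Hz.
On the return leg the train is a moving observer: f₂ = f₁ · (v − v_e)/v = 440 × 306/338 ≈ 399 Hz.
Equivalently f₂ = f₀ · (v − v_e)/(v + v_e).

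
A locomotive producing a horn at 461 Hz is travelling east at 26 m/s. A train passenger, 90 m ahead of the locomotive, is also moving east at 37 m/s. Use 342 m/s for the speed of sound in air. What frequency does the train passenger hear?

The train passenger is ahead, so the locomotive is moving toward it while the train passenger is moving away from the locomotive.
Both move, so f' = f · (v − v_o)/(v − v_s).
f' = 461 × (342 − 37)/(342 − 26) = 461 × 305/316 ≈ 445 Hz.

445 Hz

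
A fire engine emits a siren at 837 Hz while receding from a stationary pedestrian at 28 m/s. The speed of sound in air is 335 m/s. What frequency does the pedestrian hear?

Only the source moves, away from the listener, so f' = f · v/(v + v_s).
f' = 837 × 335/(335 + 28) = 837 × 335/363 ≈ 772 Hz.

772 Hz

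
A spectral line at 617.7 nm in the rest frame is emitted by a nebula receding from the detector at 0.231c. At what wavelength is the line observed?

Relativistic Doppler for wavelength: λ' = λ₀ · √((1 + β)/(1 − β)).
λ' = 617.7 × √(1.2310/0.7690) = 617.7 × 1.26522 ≈ 781.5 nm.

781.5 nm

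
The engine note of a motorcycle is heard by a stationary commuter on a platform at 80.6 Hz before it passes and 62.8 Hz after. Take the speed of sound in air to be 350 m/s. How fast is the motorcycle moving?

43 m/s

f₁/f₂ = (v + v_s)/(v − v_s), so v_s = v · (f₁ − f₂)/(f₁ + f₂).
v_s = 350 × (80.6 − 62.8)/(80.6 + 62.8) = 350 × 17.8/143.4 ≈ 43 m/s.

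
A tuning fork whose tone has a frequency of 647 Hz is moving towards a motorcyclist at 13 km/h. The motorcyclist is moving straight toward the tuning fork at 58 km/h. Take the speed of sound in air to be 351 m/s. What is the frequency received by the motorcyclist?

13 km/h = 3.611 m/s; 58 km/h = 16.11 m/s.
With source approaching and observer approaching, f' = f · (v + v_o)/(v − v_s).
f' = 647 × (351 + 16.11)/(351 − 3.611) = 647 × 367.11/347.39 ≈ 684 Hz.

684 Hz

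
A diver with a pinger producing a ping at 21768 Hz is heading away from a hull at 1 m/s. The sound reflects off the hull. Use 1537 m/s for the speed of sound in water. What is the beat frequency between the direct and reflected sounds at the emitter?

The hull receives the sound from a moving source: f₁ = f₀ · v/(v + v_e) = 21768 × 1537/1538 ≈ 21753.8 Hz.
On the return leg the diver with a pinger is a moving observer: f₂ = f₁ · (v − v_e)/v = 21753.8 × 1536/1537 ≈ 21739.7 Hz.
Equivalently f₂ = f₀ · (v − v_e)/(v + v_e).
Beat against the emitted tone: |f₂ − f₀| = 2v_e·f₀/(v + v_e) = 2 × 1 × 21768/1538 ≈ 28.3 Hz.

28.3 Hz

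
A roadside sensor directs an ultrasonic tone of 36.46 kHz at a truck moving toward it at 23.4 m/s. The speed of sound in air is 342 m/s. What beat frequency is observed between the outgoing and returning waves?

5356 Hz

At the truck (a moving observer), f₁ = f₀ · (v + u)/v = 36.46 × 365.4/342 ≈ 38.95 kHz.
The reflection then acts as a moving source: f₂ = f₁ · v/(v − u) ≈ 41.82 kHz.
Equivalently f₂ = f₀ · (v + u)/(v − u).
Beat frequency (with f₀ = 36460 Hz): |f₂ − f₀| = 2u·f₀/(v − u) = 2 × 23.4 × 36460/318.6 ≈ 5356 Hz.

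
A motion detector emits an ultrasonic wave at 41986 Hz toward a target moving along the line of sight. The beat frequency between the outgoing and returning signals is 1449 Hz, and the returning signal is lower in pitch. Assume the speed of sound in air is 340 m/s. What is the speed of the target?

6.0 m/s

Double Doppler shift off a moving reflector: f₂ = f₀ · (v + u)/(v − u) (u > 0 toward emitter).
Returning signal is lower, so f₂ = f₀ − Δf = 41986 − 1449 = 40537 Hz.
Rearranging, u = v · (f₂ − f₀)/(f₂ + f₀) = 340 × -1449/82523 ≈ -6.0 m/s.
So the target is moving at 6.0 m/s away from the emitter.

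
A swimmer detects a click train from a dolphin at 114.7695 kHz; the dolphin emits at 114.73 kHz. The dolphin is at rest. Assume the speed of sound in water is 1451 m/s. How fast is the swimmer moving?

0.50 m/s

f' > f, so the swimmer is approaching.
f' = f · (v + v_o)/v ⇒ v_o = v · |f'/f − 1|.
v_o = 1451 × |114.7695/114.73 − 1| = 1451 × 0.0003443 ≈ 0.50 m/s.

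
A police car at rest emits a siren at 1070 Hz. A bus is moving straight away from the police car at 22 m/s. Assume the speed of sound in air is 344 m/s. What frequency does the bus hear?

Only the observer moves, away from the source, so f' = f · (v − v_o)/v.
f' = 1070 × (344 − 22)/344 = 1070 × 322/344 ≈ 1002 Hz.

1002 Hz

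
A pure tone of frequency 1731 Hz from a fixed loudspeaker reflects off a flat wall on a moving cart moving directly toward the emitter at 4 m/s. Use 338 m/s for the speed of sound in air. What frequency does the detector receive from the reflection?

1772 Hz

At the flat wall on a moving cart (a moving observer), f₁ = f₀ · (v + u)/v = 1731 × 342/338 ≈ 1751 Hz.
On reflection it acts as a source moving toward the stationary detector: f₂ = f₁ · v/(v − u) = 1751 × 338/334 ≈ 1772 Hz.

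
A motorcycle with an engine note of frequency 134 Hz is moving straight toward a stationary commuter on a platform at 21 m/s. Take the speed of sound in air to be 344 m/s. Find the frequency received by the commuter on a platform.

With the source moving toward a stationary observer, f' = f · v/(v − v_s).
f' = 134 × 344/(344 − 21) = 134 × 344/323 ≈ 143 Hz.

143 Hz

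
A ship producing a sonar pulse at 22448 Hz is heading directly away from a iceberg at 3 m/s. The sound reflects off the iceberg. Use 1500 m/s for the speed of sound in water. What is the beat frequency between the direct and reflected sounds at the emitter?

90 Hz

The iceberg receives the sound from a moving source: f₁ = f₀ · v/(v + v_e) = 22448 × 1500/1503 ≈ 22403.2 Hz.
On the return leg the ship is a moving observer: f₂ = f₁ · (v − v_e)/v = 22403.2 × 1497/1500 ≈ 22358.4 Hz.
Beat against the emitted tone: |f₂ − f₀| = 2v_e·f₀/(v + v_e) = 2 × 3 × 22448/1503 ≈ 90 Hz.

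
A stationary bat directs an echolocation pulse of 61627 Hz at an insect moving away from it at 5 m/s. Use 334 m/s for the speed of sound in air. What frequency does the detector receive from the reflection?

59809 Hz

The insect first receives the wave as a moving observer: f₁ = f₀ · (v − u)/v = 61627 × (334 − 5)/334 ≈ 60704 Hz.
The reflection then acts as a moving source: f₂ = f₁ · v/(v + u) ≈ 59809 Hz.
Equivalently f₂ = f₀ · (v − u)/(v + u).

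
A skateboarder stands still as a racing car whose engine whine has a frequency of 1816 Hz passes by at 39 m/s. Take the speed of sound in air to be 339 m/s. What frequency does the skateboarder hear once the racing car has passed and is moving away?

Receding: f₂ = f · v/(v + v_s) = 1816 × 339/378 ≈ 1629 Hz.

1629 Hz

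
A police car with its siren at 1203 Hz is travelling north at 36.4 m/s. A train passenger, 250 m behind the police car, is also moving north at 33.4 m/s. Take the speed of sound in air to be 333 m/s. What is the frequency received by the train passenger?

The train passenger is behind, so the police car is moving away from it while the train passenger is moving toward the police car.
With source receding and observer approaching, f' = f · (v + v_o)/(v + v_s).
f' = 1203 × (333 + 33.4)/(333 + 36.4) = 1203 × 366.4/369.4 ≈ 1193 Hz.

1193 Hz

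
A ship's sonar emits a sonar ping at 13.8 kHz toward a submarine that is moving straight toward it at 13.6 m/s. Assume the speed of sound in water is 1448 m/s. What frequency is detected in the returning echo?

The submarine first receives the wave as a moving observer: f₁ = f₀ · (v + u)/v = 13.8 × (1448 + 13.6)/1448 ≈ 13.93 kHz.
On reflection it acts as a source moving toward the stationary detector: f₂ = f₁ · v/(v − u) = 13.93 × 1448/1434.4 ≈ 14.06 kHz.
Equivalently f₂ = f₀ · (v + u)/(v − u).

14.06 kHz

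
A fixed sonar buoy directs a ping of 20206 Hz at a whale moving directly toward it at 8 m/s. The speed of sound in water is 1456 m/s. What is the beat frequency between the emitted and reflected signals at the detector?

223 Hz

At the whale (a moving observer), f₁ = f₀ · (v + u)/v = 20206 × 1464/1456 ≈ 20317 Hz.
The reflection then acts as a moving source: f₂ = f₁ · v/(v − u) ≈ 20429 Hz.
Equivalently f₂ = f₀ · (v + u)/(v − u).
Beat frequency: |f₂ − f₀| = 2u·f₀/(v − u) = 2 × 8 × 20206/1448 ≈ 223 Hz.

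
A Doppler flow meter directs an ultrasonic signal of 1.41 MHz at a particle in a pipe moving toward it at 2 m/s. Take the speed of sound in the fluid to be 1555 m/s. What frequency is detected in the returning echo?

1.4136 MHz

At the particle in a pipe (a moving observer), f₁ = f₀ · (v + u)/v = 1.41 × 1557/1555 ≈ 1.4118 MHz.
The reflection then acts as a moving source: f₂ = f₁ · v/(v − u) ≈ 1.4136 MHz.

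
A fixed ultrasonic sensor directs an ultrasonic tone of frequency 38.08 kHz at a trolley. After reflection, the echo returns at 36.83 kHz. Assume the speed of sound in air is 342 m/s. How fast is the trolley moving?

5.7 m/s

Double Doppler shift off a moving reflector: f₂ = f₀ · (v + u)/(v − u) (u > 0 toward emitter).
Rearranging, u = v · (f₂ − f₀)/(f₂ + f₀) = 342 × -1.25/74.91 ≈ -5.7 m/s.
So the trolley is moving at 5.7 m/s away from the emitter.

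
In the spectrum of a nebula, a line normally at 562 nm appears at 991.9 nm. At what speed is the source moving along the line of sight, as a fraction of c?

0.514c

λ'/λ₀ = 1.7649 > 1 (redshift), so the source is receding.
λ'/λ₀ = √((1 + β)/(1 − β)) for a receding source ⇒ β = (r² − 1)/(r² + 1) with r = λ'/λ₀.
β = (3.1150 − 1)/(3.1150 + 1) ≈ 0.514.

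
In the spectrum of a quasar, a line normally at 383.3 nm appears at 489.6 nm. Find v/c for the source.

0.240

λ'/λ₀ = 1.2773 > 1 (redshift), so the source is receding.
λ'/λ₀ = √((1 + β)/(1 − β)) for a receding source ⇒ β = (r² − 1)/(r² + 1) with r = λ'/λ₀.
β = (1.6316 − 1)/(1.6316 + 1) ≈ 0.240.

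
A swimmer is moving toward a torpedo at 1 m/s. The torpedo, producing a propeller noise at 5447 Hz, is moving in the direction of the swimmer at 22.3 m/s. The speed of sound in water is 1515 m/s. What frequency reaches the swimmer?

5532 Hz

General Doppler shift: f' = f · (v + v_o)/(v − v_s).
f' = 5447 × (1515 + 1)/(1515 − 22.3) = 5447 × 1516/1492.7 ≈ 5532 Hz.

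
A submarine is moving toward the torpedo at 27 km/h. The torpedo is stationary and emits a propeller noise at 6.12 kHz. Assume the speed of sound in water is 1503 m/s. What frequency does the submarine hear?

6.15 kHz

27 km/h = 7.5 m/s.
Moving observer, stationary source: f' = f · (v + v_o)/v.
f' = 6.12 × (1503 + 7.5)/1503 = 6.12 × 1510.5/1503 ≈ 6.15 kHz.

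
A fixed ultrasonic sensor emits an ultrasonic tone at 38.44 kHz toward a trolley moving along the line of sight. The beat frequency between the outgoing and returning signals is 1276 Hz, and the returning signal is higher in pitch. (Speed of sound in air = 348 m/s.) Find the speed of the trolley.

Double Doppler shift off a moving reflector: f₂ = f₀ · (v + u)/(v − u) (u > 0 toward emitter).
Returning signal is higher, so f₂ = f₀ + Δf = 38440 + 1276 = 39716 Hz.
Rearranging, u = v · (f₂ − f₀)/(f₂ + f₀) = 348 × 1276/78156 ≈ 5.7 m/s.
So the trolley is moving at 5.7 m/s toward the emitter.

5.7 m/s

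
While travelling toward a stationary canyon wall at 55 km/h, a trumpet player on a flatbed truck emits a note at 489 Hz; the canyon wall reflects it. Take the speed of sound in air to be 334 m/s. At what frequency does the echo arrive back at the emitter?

55 km/h = 15.28 m/s.
The canyon wall receives the sound from a moving source: f₁ = f₀ · v/(v − v_e) = 489 × 334/318.72 ≈ 512 Hz.
On the return leg the trumpet player on a flatbed truck is a moving observer: f₂ = f₁ · (v + v_e)/v = 512 × 349.28/334 ≈ 536 Hz.
Equivalently f₂ = f₀ · (v + v_e)/(v − v_e).

536 Hz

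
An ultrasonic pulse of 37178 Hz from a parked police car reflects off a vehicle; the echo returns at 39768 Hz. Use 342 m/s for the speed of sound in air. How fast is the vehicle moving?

11.5 m/s

Double Doppler shift off a moving reflector: f₂ = f₀ · (v + u)/(v − u) (u > 0 toward emitter).
Rearranging, u = v · (f₂ − f₀)/(f₂ + f₀) = 342 × 2590/76946 ≈ 11.5 m/s.
So the vehicle is moving at 11.5 m/s toward the emitter.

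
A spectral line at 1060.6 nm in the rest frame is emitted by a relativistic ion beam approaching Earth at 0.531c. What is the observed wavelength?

Relativistic Doppler for wavelength: λ' = λ₀ · √((1 − β)/(1 + β)).
λ' = 1060.6 × √(0.4690/1.5310) = 1060.6 × 0.55348 ≈ 587.0 nm.

587.0 nm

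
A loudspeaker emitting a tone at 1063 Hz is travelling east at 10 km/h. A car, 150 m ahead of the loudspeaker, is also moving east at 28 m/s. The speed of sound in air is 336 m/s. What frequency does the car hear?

10 km/h = 2.778 m/s.
The car is ahead, so the loudspeaker is moving toward it while the car is moving away from the loudspeaker.
General Doppler shift: f' = f · (v − v_o)/(v − v_s).
f' = 1063 × (336 − 28)/(336 − 2.778) = 1063 × 308/333.22 ≈ 983 Hz.

983 Hz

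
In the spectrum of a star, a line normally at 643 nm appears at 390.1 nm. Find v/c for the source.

0.462c

λ'/λ₀ = 0.6067 < 1 (blueshift), so the source is approaching.
λ'/λ₀ = √((1 − β)/(1 + β)) for an approaching source ⇒ β = (1 − r²)/(1 + r²) with r = λ'/λ₀.
β = (1 − 0.3681)/(1 + 0.3681) ≈ 0.462.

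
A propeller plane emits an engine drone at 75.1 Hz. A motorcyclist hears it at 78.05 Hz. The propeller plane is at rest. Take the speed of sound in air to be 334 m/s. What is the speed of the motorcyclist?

f' > f, so the motorcyclist is approaching.
f' = f · (v + v_o)/v ⇒ v_o = v · |f'/f − 1|.
v_o = 334 × |78.05/75.1 − 1| = 334 × 0.03928 ≈ 13.1 m/s.

13.1 m/s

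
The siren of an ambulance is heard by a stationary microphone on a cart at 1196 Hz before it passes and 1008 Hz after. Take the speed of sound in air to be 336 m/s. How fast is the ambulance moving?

29 m/s

f₁/f₂ = (v + v_s)/(v − v_s), so v_s = v · (f₁ − f₂)/(f₁ + f₂).
v_s = 336 × (1196 − 1008)/(1196 + 1008) = 336 × 188/2204 ≈ 29 m/s.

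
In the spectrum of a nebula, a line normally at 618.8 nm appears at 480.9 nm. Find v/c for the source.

λ'/λ₀ = 0.7771 < 1 (blueshift), so the source is approaching.
λ'/λ₀ = √((1 − β)/(1 + β)) for an approaching source ⇒ β = (1 − r²)/(1 + r²) with r = λ'/λ₀.
β = (1 − 0.6040)/(1 + 0.6040) ≈ 0.247.

0.247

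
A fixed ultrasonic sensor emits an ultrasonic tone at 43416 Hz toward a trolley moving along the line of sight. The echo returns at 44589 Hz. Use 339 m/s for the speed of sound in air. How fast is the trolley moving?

Double Doppler shift off a moving reflector: f₂ = f₀ · (v + u)/(v − u) (u > 0 toward emitter).
Rearranging, u = v · (f₂ − f₀)/(f₂ + f₀) = 339 × 1173/88005 ≈ 4.5 m/s.
So the trolley is moving at 4.5 m/s toward the emitter.

4.5 m/s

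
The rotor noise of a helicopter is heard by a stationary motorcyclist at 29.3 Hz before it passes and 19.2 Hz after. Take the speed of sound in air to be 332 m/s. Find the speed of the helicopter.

69 m/s

f₁/f₂ = (v + v_s)/(v − v_s), so v_s = v · (f₁ − f₂)/(f₁ + f₂).
v_s = 332 × (29.3 − 19.2)/(29.3 + 19.2) = 332 × 10.1/48.5 ≈ 69 m/s.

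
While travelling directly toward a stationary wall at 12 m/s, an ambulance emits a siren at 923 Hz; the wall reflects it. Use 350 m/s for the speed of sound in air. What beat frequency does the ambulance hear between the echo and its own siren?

66 Hz

The wall receives the sound from a moving source: f₁ = f₀ · v/(v − v_e) = 923 × 350/338 ≈ 955.8 Hz.
On the return leg the ambulance is a moving observer: f₂ = f₁ · (v + v_e)/v = 955.8 × 362/350 ≈ 988.5 Hz.
Equivalently f₂ = f₀ · (v + v_e)/(v − v_e).
Beat against the emitted tone: |f₂ − f₀| = 2v_e·f₀/(v − v_e) = 2 × 12 × 923/338 ≈ 66 Hz.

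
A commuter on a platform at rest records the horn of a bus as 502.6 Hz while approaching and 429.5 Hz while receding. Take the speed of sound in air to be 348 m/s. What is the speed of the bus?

27 m/s

f₁/f₂ = (v + v_s)/(v − v_s), so v_s = v · (f₁ − f₂)/(f₁ + f₂).
v_s = 348 × (502.6 − 429.5)/(502.6 + 429.5) = 348 × 73.1/932.1 ≈ 27 m/s.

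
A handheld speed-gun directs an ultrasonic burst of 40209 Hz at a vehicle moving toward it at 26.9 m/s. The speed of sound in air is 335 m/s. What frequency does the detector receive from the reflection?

The vehicle first receives the wave as a moving observer: f₁ = f₀ · (v + u)/v = 40209 × (335 + 26.9)/335 ≈ 43438 Hz.
The reflection then acts as a moving source: f₂ = f₁ · v/(v − u) ≈ 47230 Hz.
Equivalently f₂ = f₀ · (v + u)/(v − u).

47230 Hz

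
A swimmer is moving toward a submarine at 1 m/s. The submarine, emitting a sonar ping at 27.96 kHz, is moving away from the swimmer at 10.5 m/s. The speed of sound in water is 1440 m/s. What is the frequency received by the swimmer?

27.8 kHz

With source receding and observer approaching, f' = f · (v + v_o)/(v + v_s).
f' = 27.96 × (1440 + 1)/(1440 + 10.5) = 27.96 × 1441/1450.5 ≈ 27.8 kHz.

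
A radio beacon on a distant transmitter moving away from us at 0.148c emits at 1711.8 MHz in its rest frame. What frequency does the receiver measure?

Relativistic Doppler for frequency: f' = f₀ · √((1 − β)/(1 + β)).
f' = 1711.8 × √(0.8520/1.1480) = 1711.8 × 0.86149 ≈ 1474.7 MHz.

1474.7 MHz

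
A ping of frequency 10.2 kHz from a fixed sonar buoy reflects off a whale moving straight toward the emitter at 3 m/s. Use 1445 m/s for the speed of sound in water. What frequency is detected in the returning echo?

At the whale (a moving observer), f₁ = f₀ · (v + u)/v = 10.2 × 1448/1445 ≈ 10.22 kHz.
On reflection it acts as a source moving toward the stationary detector: f₂ = f₁ · v/(v − u) = 10.22 × 1445/1442 ≈ 10.24 kHz.
Equivalently f₂ = f₀ · (v + u)/(v − u).

10.24 kHz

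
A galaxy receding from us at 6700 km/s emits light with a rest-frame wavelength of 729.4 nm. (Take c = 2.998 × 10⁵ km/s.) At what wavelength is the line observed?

β = v/c = 6700/299800 = 0.0223.
Relativistic Doppler for wavelength: λ' = λ₀ · √((1 + β)/(1 − β)).
λ' = 729.4 × √(1.0223/0.9777) = 729.4 × 1.02260 ≈ 745.9 nm.

745.9 nm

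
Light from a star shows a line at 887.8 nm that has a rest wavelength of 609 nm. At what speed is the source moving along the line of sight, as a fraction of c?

λ'/λ₀ = 1.4578 > 1 (redshift), so the source is receding.
λ'/λ₀ = √((1 + β)/(1 − β)) for a receding source ⇒ β = (r² − 1)/(r² + 1) with r = λ'/λ₀.
β = (2.1252 − 1)/(2.1252 + 1) ≈ 0.360.

0.360c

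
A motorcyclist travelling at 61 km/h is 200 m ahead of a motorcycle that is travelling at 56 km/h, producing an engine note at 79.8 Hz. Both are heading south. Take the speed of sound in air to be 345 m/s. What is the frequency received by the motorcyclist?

56 km/h = 15.56 m/s; 61 km/h = 16.94 m/s.
The motorcyclist is ahead, so the motorcycle is moving toward it while the motorcyclist is moving away from the motorcycle.
Both move, so f' = f · (v − v_o)/(v − v_s).
f' = 79.8 × (345 − 16.94)/(345 − 15.56) = 79.8 × 328.06/329.44 ≈ 79 Hz.

79 Hz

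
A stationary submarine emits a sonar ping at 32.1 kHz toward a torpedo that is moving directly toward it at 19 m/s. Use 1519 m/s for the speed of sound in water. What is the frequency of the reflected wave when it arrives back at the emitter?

32.9 kHz

At the torpedo (a moving observer), f₁ = f₀ · (v + u)/v = 32.1 × 1538/1519 ≈ 32.5 kHz.
On reflection it acts as a source moving toward the stationary detector: f₂ = f₁ · v/(v − u) = 32.5 × 1519/1500 ≈ 32.9 kHz.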